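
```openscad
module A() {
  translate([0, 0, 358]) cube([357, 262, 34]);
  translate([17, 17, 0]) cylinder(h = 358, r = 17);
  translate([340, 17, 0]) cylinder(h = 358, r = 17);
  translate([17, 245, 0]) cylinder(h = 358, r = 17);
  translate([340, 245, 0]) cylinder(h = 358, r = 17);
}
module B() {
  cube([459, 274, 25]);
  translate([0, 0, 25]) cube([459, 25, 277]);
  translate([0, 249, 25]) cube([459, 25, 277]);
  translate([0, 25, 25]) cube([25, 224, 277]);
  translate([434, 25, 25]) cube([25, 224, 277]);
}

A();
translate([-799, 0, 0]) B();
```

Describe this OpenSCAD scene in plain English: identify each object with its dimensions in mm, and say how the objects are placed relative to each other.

A is a four-legged stool. The seat is a 357×262×34 mm slab whose top surface is at z = 392 mm; four round legs, each 34 mm in diameter, run from the floor (z = 0) to the underside of the seat, each leg's axis is inset half a diameter from the nearest pair of seat edges (so the leg's bounding box is flush with the corner).

B is an open storage box with external size 459×274×302 mm and wall thickness 25 mm (the base is also 25 mm thick). The base covers the whole footprint; the four walls stand on the base, with the y-facing walls full-width and the x-facing walls fitting between their inner faces.

The open box is on the floor beside the stool on its −x side.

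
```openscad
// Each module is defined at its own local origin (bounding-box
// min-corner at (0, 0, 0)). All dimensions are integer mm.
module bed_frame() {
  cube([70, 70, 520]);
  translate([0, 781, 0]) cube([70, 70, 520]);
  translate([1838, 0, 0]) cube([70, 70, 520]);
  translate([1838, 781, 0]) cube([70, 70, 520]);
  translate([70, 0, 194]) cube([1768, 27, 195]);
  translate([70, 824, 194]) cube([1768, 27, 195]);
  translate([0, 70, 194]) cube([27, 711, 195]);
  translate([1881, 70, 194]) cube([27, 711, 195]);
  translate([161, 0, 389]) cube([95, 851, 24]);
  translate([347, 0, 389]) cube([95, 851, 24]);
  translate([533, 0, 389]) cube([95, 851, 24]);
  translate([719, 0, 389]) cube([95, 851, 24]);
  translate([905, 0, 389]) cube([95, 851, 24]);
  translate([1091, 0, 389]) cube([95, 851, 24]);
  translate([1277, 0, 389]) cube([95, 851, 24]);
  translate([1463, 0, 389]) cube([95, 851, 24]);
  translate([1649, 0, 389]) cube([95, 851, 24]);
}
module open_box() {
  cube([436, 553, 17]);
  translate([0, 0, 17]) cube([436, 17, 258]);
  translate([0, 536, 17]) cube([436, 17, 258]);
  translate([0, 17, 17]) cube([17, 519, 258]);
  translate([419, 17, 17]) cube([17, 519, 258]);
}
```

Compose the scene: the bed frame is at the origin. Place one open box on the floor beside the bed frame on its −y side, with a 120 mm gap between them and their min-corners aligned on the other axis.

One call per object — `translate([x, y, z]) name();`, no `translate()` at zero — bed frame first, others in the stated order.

bed_frame();
translate([0, -673, 0]) open_box();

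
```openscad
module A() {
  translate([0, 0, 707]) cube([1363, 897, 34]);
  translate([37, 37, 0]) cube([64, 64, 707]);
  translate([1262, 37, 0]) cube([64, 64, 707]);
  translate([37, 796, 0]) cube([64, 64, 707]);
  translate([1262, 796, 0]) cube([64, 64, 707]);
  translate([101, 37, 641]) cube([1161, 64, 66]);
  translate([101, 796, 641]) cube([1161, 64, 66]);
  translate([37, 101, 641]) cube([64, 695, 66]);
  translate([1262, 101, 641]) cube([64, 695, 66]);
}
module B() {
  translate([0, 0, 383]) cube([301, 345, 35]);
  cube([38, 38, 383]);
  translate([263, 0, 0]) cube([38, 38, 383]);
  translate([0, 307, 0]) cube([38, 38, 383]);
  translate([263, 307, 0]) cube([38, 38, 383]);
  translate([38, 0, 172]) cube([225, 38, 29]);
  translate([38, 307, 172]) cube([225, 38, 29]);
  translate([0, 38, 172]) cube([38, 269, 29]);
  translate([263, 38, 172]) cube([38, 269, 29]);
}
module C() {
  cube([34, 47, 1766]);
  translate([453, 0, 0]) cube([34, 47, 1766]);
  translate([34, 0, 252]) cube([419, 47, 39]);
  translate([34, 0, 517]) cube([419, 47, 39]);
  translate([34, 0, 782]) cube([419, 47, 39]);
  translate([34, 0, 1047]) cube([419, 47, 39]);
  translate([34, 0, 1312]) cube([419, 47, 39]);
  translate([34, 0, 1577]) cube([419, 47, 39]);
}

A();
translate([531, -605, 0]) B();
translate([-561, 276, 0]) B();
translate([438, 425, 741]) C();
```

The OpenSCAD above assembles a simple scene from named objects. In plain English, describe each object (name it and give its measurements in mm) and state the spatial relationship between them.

A is a rectangular dining table. The top is 1363×897×34 mm with its upper surface at z = 741 mm. It stands on four 64×64 mm square legs, each inset 37 mm from the nearest pair of top edges, running from the floor to the underside of the top. Four apron rails, 64 mm thick and 66 mm tall, run between adjacent legs with their top edges flush with the underside of the top and their outer faces flush with the legs' outer faces.

B is a four-legged stool. The seat is 301×345 mm, 35 mm thick, top at z = 418 mm. It stands on four square legs, each 38×38 mm in cross-section, from z = 0 to the seat underside, each flush with a corner of the seat. Four stretchers, 38 mm wide and 29 mm tall, connect adjacent legs with their undersides at z = 172 mm, each running between the inner faces of the legs it joins and aligned with the legs' outer faces on the other axis.

C is a straight ladder. Two 34×47 mm vertical rails, 1766 mm tall, stand 487 mm apart (outside-to-outside) with their front faces coplanar on the −y side. 6 rungs, each 47 mm deep and 39 mm tall, span between the inner faces of the rails, front faces flush with the rails. The lowest rung's underside is at z = 252 mm and rungs are spaced 265 mm apart (underside to underside).

Two stools sit around the table at the −y, −x sides. The ladder is on top of the table, centred.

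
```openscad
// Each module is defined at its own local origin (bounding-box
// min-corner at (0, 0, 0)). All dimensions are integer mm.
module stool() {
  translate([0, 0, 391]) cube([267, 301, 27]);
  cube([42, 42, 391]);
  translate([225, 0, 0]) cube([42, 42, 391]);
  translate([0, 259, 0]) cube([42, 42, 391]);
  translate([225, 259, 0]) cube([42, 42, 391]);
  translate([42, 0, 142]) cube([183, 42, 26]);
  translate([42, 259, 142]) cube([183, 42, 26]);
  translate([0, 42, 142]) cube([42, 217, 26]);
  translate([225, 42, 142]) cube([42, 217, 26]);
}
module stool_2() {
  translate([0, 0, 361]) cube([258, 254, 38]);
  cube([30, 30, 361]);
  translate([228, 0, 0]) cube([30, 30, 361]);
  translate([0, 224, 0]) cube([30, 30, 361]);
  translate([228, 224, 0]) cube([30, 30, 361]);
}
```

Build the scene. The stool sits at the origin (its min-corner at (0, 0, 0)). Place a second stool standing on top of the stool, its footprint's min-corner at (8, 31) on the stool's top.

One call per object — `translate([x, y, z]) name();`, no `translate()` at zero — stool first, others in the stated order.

stool();
translate([8, 31, 418]) stool_2();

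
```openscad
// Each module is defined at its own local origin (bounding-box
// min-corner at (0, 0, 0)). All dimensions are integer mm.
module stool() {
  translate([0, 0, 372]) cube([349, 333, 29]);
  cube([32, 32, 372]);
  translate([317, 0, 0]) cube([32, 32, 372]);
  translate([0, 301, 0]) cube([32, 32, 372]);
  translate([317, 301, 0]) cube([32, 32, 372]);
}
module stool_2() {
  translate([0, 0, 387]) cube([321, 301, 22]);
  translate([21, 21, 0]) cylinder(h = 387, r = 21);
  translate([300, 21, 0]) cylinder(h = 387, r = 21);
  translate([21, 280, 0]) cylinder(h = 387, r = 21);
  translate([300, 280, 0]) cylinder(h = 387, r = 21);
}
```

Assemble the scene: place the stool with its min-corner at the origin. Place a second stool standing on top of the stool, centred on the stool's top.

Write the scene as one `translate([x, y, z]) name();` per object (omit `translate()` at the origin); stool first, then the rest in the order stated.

stool();
translate([14, 16, 401]) stool_2();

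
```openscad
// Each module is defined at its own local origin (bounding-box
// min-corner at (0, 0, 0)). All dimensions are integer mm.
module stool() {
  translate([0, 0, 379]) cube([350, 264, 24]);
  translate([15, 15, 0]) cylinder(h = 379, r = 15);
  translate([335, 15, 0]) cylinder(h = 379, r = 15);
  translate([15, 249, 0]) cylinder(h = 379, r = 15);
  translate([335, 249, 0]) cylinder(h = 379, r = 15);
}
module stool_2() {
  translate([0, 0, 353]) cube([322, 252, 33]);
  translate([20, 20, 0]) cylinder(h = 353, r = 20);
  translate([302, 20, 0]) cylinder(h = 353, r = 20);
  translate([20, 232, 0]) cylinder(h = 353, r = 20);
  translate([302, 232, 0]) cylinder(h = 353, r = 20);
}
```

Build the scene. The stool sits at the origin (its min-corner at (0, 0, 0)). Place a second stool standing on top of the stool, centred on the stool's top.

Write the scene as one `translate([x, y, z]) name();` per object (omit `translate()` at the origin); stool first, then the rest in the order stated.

stool();
translate([14, 6, 403]) stool_2();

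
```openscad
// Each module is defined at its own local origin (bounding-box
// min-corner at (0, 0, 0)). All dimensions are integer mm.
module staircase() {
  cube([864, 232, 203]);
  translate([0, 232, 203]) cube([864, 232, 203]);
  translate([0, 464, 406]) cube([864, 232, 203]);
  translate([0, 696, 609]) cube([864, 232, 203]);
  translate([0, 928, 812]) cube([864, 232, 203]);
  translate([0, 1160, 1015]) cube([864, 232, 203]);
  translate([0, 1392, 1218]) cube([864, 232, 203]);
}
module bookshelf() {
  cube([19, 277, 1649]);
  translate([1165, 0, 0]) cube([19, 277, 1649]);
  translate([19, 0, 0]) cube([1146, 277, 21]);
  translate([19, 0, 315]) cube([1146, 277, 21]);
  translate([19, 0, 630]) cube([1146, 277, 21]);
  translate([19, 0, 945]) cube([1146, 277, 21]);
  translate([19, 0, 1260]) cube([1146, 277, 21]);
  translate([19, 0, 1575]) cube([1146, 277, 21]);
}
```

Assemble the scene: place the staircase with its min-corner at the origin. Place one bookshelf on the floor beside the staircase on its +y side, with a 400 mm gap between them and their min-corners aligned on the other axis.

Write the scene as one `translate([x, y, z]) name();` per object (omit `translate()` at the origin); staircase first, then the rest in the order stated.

staircase();
translate([0, 2024, 0]) bookshelf();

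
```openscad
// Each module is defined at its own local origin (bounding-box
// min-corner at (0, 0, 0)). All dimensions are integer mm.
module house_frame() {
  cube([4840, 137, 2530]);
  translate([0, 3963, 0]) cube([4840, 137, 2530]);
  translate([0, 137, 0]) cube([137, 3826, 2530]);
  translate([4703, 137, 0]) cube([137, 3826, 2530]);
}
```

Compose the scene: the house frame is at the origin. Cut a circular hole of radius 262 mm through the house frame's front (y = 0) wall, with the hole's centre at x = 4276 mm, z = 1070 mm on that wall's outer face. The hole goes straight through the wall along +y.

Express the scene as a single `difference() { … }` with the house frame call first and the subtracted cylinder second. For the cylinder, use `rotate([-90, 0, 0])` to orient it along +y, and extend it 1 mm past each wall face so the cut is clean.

difference() {
  house_frame();
  translate([4276, -1, 1070]) rotate([-90, 0, 0]) cylinder(h = 139, r = 262);
}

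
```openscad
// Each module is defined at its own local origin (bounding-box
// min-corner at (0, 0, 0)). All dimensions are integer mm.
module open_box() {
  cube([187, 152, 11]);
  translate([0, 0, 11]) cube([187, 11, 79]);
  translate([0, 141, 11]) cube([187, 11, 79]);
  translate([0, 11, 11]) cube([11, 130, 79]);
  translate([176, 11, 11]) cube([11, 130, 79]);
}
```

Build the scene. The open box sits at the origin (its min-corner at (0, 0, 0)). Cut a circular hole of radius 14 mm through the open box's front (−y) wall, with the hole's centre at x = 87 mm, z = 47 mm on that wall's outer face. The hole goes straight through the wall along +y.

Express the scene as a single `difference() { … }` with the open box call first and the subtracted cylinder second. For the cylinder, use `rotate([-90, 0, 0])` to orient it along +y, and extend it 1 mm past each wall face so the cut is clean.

difference() {
  open_box();
  translate([87, -1, 47]) rotate([-90, 0, 0]) cylinder(h = 13, r = 14);
}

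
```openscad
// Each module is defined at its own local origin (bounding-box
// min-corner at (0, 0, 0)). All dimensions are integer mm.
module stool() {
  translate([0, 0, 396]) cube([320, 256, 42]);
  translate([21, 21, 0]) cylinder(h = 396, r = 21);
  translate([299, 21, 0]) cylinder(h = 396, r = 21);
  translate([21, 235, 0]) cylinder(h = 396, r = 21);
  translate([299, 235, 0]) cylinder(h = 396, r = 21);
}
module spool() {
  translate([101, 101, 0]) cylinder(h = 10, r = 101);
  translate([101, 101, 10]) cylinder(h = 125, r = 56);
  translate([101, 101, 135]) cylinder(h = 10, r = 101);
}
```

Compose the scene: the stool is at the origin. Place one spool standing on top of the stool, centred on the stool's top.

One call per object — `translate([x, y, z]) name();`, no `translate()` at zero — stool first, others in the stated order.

stool();
translate([59, 27, 438]) spool();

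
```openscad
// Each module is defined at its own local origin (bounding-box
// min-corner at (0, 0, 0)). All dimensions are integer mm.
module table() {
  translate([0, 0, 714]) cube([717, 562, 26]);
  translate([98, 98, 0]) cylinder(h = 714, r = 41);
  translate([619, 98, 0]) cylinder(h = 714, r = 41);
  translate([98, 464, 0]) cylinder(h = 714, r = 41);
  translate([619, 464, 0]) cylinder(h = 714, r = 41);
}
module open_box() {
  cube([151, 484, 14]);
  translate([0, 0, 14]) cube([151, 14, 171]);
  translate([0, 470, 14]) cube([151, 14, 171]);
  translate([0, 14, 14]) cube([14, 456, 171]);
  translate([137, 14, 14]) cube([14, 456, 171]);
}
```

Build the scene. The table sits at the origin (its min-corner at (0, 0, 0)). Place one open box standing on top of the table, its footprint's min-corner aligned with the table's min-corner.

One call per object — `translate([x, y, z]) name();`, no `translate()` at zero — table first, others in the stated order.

table();
translate([0, 0, 740]) open_box();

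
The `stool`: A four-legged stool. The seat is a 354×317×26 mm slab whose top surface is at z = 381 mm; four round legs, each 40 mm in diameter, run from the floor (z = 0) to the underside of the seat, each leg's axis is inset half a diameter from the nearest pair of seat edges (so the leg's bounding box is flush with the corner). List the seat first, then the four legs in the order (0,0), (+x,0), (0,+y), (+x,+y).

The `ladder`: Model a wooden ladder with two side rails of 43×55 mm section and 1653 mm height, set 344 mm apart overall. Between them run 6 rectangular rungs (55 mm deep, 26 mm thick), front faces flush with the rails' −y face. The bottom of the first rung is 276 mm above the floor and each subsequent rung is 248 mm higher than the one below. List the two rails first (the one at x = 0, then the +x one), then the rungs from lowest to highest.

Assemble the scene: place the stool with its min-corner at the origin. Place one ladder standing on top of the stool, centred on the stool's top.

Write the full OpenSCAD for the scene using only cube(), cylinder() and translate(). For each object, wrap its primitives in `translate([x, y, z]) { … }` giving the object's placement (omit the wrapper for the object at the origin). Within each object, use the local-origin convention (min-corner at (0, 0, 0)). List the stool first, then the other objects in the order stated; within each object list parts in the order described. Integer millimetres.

translate([0, 0, 355]) cube([354, 317, 26]);
translate([20, 20, 0]) cylinder(h = 355, r = 20);
translate([334, 20, 0]) cylinder(h = 355, r = 20);
translate([20, 297, 0]) cylinder(h = 355, r = 20);
translate([334, 297, 0]) cylinder(h = 355, r = 20);
translate([5, 131, 381]) {
  cube([43, 55, 1653]);
  translate([301, 0, 0]) cube([43, 55, 1653]);
  translate([43, 0, 276]) cube([258, 55, 26]);
  translate([43, 0, 524]) cube([258, 55, 26]);
  translate([43, 0, 772]) cube([258, 55, 26]);
  translate([43, 0, 1020]) cube([258, 55, 26]);
  translate([43, 0, 1268]) cube([258, 55, 26]);
  translate([43, 0, 1516]) cube([258, 55, 26]);
}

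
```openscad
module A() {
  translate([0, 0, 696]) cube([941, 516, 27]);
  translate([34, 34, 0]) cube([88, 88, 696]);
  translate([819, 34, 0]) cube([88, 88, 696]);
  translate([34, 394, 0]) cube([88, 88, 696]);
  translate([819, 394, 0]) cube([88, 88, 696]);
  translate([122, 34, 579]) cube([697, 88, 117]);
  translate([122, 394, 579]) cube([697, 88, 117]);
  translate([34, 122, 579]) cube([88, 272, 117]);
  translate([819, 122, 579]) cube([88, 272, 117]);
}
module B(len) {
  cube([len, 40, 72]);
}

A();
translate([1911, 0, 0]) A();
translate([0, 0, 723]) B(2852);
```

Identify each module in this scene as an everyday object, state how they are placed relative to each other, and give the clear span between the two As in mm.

A is a table. B is a beam. A beam spans the tops of two tables. The clear span between the two tables is 970 mm.

Second table starts at x = 1911; first ends at x = 941; clear span = 1911 − 941 = 970 mm.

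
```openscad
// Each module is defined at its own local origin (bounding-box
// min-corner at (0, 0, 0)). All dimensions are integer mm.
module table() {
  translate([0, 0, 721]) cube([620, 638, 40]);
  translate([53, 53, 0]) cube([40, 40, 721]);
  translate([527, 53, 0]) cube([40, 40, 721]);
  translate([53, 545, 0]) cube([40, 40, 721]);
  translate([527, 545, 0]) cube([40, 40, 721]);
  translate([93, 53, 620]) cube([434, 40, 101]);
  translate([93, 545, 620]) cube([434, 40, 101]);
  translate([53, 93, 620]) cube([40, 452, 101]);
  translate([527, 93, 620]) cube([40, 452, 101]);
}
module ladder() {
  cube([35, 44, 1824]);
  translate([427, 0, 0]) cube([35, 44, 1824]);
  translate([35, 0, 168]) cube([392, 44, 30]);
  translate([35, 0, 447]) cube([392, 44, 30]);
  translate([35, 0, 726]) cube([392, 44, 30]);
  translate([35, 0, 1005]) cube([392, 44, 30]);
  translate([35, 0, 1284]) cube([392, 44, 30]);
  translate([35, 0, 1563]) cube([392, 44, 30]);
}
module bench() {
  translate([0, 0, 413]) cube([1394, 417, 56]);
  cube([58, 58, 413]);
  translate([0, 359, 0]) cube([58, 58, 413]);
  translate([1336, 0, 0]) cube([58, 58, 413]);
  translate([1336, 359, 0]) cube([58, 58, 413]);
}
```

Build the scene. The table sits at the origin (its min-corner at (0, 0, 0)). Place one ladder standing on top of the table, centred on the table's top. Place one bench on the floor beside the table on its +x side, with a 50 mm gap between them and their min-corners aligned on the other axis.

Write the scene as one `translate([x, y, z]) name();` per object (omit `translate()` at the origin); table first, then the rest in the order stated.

table();
translate([79, 297, 761]) ladder();
translate([670, 0, 0]) bench();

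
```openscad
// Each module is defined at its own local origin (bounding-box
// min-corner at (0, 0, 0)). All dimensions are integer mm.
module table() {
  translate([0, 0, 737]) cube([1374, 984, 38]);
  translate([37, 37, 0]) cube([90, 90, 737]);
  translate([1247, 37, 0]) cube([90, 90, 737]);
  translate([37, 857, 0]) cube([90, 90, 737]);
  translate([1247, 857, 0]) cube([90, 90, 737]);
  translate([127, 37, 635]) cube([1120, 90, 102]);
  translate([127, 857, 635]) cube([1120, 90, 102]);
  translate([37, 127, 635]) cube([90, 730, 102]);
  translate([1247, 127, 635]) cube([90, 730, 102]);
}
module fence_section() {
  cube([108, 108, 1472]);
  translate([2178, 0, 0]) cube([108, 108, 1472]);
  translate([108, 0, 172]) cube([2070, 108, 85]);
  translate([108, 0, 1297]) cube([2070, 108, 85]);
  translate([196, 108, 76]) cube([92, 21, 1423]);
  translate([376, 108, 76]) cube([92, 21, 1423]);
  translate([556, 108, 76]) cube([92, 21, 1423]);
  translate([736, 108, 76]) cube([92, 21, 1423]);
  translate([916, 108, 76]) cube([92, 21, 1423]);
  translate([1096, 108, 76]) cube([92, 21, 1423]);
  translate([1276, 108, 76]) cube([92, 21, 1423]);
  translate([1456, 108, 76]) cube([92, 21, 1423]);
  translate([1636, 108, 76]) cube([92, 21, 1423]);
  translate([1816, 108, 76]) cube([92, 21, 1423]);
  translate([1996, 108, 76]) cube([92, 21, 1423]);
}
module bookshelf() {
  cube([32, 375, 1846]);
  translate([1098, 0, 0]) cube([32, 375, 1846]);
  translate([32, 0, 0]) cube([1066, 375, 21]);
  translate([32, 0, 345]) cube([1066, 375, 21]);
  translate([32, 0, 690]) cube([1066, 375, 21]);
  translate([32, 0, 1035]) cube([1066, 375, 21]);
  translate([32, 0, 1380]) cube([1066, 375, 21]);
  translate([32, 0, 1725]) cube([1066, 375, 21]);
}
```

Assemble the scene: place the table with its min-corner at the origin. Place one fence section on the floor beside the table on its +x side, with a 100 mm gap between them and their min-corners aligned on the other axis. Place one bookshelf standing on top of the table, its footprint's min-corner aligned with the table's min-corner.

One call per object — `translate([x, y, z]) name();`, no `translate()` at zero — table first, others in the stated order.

table();
translate([1474, 0, 0]) fence_section();
translate([0, 0, 775]) bookshelf();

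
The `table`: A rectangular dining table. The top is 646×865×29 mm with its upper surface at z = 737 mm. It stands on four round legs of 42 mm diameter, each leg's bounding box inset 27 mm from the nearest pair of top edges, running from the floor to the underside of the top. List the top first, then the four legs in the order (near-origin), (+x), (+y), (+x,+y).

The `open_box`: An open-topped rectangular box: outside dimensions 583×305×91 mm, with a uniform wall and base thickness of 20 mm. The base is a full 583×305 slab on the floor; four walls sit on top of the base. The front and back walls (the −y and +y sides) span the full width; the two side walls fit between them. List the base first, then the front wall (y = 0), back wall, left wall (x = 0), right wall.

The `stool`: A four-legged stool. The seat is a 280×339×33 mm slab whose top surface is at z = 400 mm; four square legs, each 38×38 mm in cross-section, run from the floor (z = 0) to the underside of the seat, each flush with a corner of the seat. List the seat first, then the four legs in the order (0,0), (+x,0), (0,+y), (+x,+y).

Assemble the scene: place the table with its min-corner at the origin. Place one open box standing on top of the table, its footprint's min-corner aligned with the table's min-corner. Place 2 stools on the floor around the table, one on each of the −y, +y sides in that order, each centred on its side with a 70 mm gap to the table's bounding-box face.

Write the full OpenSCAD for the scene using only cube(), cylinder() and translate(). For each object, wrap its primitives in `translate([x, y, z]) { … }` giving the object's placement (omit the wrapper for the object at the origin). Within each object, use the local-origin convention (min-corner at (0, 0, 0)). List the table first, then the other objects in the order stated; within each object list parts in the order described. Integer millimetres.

translate([0, 0, 708]) cube([646, 865, 29]);
translate([48, 48, 0]) cylinder(h = 708, r = 21);
translate([598, 48, 0]) cylinder(h = 708, r = 21);
translate([48, 817, 0]) cylinder(h = 708, r = 21);
translate([598, 817, 0]) cylinder(h = 708, r = 21);
translate([0, 0, 737]) {
  cube([583, 305, 20]);
  translate([0, 0, 20]) cube([583, 20, 71]);
  translate([0, 285, 20]) cube([583, 20, 71]);
  translate([0, 20, 20]) cube([20, 265, 71]);
  translate([563, 20, 20]) cube([20, 265, 71]);
}
translate([183, -409, 0]) {
  translate([0, 0, 367]) cube([280, 339, 33]);
  cube([38, 38, 367]);
  translate([242, 0, 0]) cube([38, 38, 367]);
  translate([0, 301, 0]) cube([38, 38, 367]);
  translate([242, 301, 0]) cube([38, 38, 367]);
}
translate([183, 935, 0]) {
  translate([0, 0, 367]) cube([280, 339, 33]);
  cube([38, 38, 367]);
  translate([242, 0, 0]) cube([38, 38, 367]);
  translate([0, 301, 0]) cube([38, 38, 367]);
  translate([242, 301, 0]) cube([38, 38, 367]);
}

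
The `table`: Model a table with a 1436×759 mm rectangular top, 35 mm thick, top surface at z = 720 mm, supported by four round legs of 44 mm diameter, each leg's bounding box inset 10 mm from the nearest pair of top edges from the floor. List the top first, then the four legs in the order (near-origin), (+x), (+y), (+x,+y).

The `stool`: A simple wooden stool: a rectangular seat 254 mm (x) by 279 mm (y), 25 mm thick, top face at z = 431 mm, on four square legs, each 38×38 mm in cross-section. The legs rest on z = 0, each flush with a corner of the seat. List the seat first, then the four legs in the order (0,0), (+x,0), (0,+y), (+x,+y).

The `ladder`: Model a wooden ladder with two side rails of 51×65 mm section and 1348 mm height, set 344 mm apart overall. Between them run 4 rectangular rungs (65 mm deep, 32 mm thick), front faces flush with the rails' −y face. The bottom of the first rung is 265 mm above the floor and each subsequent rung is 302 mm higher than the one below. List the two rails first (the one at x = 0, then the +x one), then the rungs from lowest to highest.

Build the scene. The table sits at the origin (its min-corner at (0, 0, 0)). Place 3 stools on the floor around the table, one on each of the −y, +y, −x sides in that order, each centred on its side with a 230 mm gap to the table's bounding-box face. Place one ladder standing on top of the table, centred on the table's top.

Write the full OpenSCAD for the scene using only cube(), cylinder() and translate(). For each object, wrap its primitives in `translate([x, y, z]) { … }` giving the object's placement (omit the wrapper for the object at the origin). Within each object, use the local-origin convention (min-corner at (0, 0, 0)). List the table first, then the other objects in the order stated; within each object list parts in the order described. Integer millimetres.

translate([0, 0, 685]) cube([1436, 759, 35]);
translate([32, 32, 0]) cylinder(h = 685, r = 22);
translate([1404, 32, 0]) cylinder(h = 685, r = 22);
translate([32, 727, 0]) cylinder(h = 685, r = 22);
translate([1404, 727, 0]) cylinder(h = 685, r = 22);
translate([591, -509, 0]) {
  translate([0, 0, 406]) cube([254, 279, 25]);
  cube([38, 38, 406]);
  translate([216, 0, 0]) cube([38, 38, 406]);
  translate([0, 241, 0]) cube([38, 38, 406]);
  translate([216, 241, 0]) cube([38, 38, 406]);
}
translate([591, 989, 0]) {
  translate([0, 0, 406]) cube([254, 279, 25]);
  cube([38, 38, 406]);
  translate([216, 0, 0]) cube([38, 38, 406]);
  translate([0, 241, 0]) cube([38, 38, 406]);
  translate([216, 241, 0]) cube([38, 38, 406]);
}
translate([-484, 240, 0]) {
  translate([0, 0, 406]) cube([254, 279, 25]);
  cube([38, 38, 406]);
  translate([216, 0, 0]) cube([38, 38, 406]);
  translate([0, 241, 0]) cube([38, 38, 406]);
  translate([216, 241, 0]) cube([38, 38, 406]);
}
translate([546, 347, 720]) {
  cube([51, 65, 1348]);
  translate([293, 0, 0]) cube([51, 65, 1348]);
  translate([51, 0, 265]) cube([242, 65, 32]);
  translate([51, 0, 567]) cube([242, 65, 32]);
  translate([51, 0, 869]) cube([242, 65, 32]);
  translate([51, 0, 1171]) cube([242, 65, 32]);
}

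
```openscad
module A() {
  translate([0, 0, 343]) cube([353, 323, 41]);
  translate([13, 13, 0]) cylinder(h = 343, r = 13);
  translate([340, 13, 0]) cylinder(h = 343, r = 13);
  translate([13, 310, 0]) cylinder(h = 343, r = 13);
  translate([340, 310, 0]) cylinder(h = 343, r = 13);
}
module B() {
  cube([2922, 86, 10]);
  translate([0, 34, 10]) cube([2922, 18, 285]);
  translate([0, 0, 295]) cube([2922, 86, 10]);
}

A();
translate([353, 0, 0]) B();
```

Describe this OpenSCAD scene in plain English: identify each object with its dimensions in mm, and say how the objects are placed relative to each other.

A is a four-legged stool. The seat is 353×323 mm, 41 mm thick, top at z = 384 mm. It stands on four round legs, each 26 mm in diameter, from z = 0 to the seat underside, each leg's axis is inset half a diameter from the nearest pair of seat edges (so the leg's bounding box is flush with the corner).

B is an I-beam lying along x, 2922 mm long. Overall section height 305 mm. Two flanges 86 mm wide (y) and 10 mm thick, one on the floor and one at the top; a web 18 mm thick runs between them, centred on the flange width.

The I-beam is against the stool's +x side, with their −y faces flush.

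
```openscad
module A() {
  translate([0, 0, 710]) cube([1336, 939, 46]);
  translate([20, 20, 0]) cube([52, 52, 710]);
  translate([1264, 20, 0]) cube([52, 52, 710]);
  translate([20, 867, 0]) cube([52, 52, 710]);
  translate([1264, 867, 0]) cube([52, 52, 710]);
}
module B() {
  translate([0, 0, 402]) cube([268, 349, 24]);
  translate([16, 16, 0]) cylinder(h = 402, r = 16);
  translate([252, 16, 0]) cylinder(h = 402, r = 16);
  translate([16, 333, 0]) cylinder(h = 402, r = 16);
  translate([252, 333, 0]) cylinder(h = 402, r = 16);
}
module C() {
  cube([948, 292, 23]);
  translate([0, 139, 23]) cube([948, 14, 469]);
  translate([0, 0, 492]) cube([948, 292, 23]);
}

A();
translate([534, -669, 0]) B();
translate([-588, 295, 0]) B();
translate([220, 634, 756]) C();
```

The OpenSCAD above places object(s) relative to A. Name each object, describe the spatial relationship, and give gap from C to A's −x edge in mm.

The I-beam's min-x is at 220; the table's min-x is 0; gap = 220 mm.

A is a table. B is a stool. C is an I-beam. Two stools sit around the table at the −y, −x sides. The I-beam is on top of the table. The gap from the I-beam to the table's −x edge is 220 mm.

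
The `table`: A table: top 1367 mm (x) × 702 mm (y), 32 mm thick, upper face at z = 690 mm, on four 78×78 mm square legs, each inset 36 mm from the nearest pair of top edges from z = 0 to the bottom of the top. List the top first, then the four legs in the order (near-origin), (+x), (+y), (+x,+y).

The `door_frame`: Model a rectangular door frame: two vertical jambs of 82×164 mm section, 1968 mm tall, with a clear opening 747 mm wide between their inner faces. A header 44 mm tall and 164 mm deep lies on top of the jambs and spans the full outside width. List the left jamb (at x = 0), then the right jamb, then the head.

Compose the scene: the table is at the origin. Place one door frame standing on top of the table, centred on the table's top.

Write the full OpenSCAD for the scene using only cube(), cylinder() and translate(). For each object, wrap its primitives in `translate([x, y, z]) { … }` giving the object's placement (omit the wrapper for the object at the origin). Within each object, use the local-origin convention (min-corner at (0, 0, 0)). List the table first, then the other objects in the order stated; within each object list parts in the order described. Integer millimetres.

translate([0, 0, 658]) cube([1367, 702, 32]);
translate([36, 36, 0]) cube([78, 78, 658]);
translate([1253, 36, 0]) cube([78, 78, 658]);
translate([36, 588, 0]) cube([78, 78, 658]);
translate([1253, 588, 0]) cube([78, 78, 658]);
translate([228, 269, 690]) {
  cube([82, 164, 1968]);
  translate([829, 0, 0]) cube([82, 164, 1968]);
  translate([0, 0, 1968]) cube([911, 164, 44]);
}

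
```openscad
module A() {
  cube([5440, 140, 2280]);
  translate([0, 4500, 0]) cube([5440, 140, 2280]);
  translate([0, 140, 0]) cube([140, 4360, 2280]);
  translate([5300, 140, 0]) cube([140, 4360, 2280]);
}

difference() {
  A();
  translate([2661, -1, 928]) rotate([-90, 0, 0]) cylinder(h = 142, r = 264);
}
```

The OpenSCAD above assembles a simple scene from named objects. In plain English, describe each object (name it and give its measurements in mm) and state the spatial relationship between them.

A is the wall frame of a small rectangular building: four walls, each 2280 mm tall and 140 mm thick, enclosing a footprint 5440 mm (x) by 4640 mm (y) outside-to-outside, with no floor or roof. The front and back walls (the −y and +y sides) span the full width; the two side walls fit between them.

The house frame has a circular hole of radius 264 mm through its front wall, centred at (x = 2661, z = 928).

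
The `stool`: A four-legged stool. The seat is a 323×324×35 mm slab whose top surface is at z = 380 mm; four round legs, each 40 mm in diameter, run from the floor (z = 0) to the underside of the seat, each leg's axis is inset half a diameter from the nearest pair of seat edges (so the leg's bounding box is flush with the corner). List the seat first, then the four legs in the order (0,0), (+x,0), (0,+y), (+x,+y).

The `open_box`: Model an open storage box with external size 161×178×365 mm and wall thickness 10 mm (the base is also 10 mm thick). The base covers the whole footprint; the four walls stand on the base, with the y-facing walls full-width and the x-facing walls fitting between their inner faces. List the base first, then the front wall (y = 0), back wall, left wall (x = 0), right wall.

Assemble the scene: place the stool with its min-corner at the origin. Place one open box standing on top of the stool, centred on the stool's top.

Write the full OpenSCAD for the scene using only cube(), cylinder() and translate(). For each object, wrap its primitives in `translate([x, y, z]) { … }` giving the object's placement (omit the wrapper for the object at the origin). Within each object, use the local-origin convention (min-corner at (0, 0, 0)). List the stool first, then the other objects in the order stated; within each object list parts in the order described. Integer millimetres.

translate([0, 0, 345]) cube([323, 324, 35]);
translate([20, 20, 0]) cylinder(h = 345, r = 20);
translate([303, 20, 0]) cylinder(h = 345, r = 20);
translate([20, 304, 0]) cylinder(h = 345, r = 20);
translate([303, 304, 0]) cylinder(h = 345, r = 20);
translate([81, 73, 380]) {
  cube([161, 178, 10]);
  translate([0, 0, 10]) cube([161, 10, 355]);
  translate([0, 168, 10]) cube([161, 10, 355]);
  translate([0, 10, 10]) cube([10, 158, 355]);
  translate([151, 10, 10]) cube([10, 158, 355]);
}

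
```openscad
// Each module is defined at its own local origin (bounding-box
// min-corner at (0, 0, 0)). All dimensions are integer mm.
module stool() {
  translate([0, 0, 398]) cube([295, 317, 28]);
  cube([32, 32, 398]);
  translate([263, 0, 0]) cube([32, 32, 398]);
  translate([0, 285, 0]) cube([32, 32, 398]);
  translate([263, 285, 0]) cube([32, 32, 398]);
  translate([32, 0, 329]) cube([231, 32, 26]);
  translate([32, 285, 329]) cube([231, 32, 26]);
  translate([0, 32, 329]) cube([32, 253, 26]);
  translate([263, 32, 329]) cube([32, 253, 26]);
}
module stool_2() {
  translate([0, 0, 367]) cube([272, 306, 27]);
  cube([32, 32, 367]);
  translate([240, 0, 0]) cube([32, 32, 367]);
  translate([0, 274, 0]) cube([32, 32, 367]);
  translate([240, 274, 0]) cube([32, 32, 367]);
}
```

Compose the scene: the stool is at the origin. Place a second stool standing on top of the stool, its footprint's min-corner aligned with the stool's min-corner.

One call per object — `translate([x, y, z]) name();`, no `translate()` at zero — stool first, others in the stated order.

stool();
translate([0, 0, 426]) stool_2();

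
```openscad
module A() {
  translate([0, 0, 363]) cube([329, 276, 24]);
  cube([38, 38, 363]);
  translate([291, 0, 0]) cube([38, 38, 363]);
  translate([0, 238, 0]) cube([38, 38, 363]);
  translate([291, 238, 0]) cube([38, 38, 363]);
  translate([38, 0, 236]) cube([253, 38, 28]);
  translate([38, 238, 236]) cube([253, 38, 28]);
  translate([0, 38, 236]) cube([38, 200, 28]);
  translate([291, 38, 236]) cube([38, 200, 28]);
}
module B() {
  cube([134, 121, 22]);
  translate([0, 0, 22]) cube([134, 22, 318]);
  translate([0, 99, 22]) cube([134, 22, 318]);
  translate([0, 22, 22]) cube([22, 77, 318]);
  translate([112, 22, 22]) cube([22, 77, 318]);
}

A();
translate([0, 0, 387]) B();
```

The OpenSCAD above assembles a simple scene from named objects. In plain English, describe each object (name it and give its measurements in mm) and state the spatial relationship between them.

A is a four-legged stool. The seat is 329×276 mm, 24 mm thick, top at z = 387 mm. It stands on four square legs, each 38×38 mm in cross-section, from z = 0 to the seat underside, each flush with a corner of the seat. Four stretchers, 38 mm wide and 28 mm tall, connect adjacent legs with their undersides at z = 236 mm, each running between the inner faces of the legs it joins and aligned with the legs' outer faces on the other axis.

B is an open-topped rectangular box: outside dimensions 134×121×340 mm, with a uniform wall and base thickness of 22 mm. The base is a full 134×121 slab on the floor; four walls sit on top of the base. The front and back walls (the −y and +y sides) span the full width; the two side walls fit between them.

The open box is on top of the stool.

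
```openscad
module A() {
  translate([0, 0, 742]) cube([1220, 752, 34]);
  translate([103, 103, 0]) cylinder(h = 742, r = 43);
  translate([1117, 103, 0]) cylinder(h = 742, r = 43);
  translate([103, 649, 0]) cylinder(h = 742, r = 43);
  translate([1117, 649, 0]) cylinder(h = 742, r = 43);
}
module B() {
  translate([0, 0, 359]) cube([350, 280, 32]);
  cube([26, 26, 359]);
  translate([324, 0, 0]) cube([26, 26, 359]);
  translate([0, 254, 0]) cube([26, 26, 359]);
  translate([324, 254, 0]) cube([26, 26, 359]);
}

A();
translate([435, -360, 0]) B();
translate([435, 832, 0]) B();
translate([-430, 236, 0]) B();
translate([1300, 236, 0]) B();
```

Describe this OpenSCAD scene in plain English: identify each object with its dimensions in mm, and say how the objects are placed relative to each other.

A is a rectangular dining table. The top is 1220×752×34 mm with its upper surface at z = 776 mm. It stands on four round legs of 86 mm diameter, each leg's bounding box inset 60 mm from the nearest pair of top edges, running from the floor to the underside of the top.

B is a simple wooden stool: a rectangular seat 350 mm (x) by 280 mm (y), 32 mm thick, top face at z = 391 mm, on four square legs, each 26×26 mm in cross-section. The legs rest on z = 0, each flush with a corner of the seat.

Four stools sit around the table at the −y, +y, −x, +x sides.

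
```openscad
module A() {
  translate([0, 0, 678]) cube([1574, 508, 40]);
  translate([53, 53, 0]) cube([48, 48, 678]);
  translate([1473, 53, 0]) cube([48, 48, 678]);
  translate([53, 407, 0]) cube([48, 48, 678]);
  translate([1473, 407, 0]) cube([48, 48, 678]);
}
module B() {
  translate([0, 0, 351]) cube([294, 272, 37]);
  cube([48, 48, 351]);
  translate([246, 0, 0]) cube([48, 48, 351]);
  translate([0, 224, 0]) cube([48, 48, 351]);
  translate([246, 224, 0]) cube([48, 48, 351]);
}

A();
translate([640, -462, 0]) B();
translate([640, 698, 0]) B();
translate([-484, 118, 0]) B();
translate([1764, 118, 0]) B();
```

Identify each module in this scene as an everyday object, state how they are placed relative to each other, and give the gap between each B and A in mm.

A is a table. B is a stool. Four stools sit around the table at the −y, +y, −x, +x sides. The gap between each stool and the table is 190 mm.

Each stool's nearest face is 190 mm from the table's bounding box.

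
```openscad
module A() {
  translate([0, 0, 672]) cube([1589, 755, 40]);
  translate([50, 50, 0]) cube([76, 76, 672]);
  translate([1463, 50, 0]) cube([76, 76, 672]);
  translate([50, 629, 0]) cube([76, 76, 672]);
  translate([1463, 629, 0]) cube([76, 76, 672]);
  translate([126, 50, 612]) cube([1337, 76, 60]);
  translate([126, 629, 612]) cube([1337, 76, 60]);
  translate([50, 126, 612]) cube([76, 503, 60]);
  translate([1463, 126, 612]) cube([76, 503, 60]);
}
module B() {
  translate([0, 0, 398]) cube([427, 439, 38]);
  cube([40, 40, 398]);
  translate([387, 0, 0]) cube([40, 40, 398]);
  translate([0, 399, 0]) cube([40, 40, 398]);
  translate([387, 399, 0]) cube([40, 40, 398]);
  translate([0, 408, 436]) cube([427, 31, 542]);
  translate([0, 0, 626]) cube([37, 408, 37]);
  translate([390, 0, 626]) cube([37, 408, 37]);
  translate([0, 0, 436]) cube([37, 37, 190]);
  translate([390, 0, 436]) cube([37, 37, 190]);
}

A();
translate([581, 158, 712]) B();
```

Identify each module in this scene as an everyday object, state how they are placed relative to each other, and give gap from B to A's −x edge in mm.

The chair's min-x is at 581; the table's min-x is 0; gap = 581 mm.

A is a table. B is a chair. The chair is on top of the table, centred. The gap from the chair to the table's −x edge is 581 mm.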